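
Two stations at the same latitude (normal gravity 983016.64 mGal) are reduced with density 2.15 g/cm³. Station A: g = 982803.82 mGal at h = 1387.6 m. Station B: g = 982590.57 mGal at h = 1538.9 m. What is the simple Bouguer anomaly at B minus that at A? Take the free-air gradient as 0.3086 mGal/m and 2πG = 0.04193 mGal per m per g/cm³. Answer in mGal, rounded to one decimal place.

-180.2

Δg_SB(A) = 982803.82 − 983016.64 + 0.3086×1387.6 − 0.04193×2.15×1387.6 = 90.30 mGal
Δg_SB(B) = 982590.57 − 983016.64 + 0.3086×1538.9 − 0.04193×2.15×1538.9 = -89.90 mGal
Difference = -89.90 − (90.30) = -180.20 mGal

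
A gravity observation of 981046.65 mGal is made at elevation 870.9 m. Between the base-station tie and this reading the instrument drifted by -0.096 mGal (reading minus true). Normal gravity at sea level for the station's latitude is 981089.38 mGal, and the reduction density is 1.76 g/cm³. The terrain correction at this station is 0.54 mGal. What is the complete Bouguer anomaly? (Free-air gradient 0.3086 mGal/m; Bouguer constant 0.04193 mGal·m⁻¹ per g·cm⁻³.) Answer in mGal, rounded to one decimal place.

162.4

Drift-corrected reading = 981046.65 − (-0.096) = 981046.746 mGal
Free-air correction = 0.3086 × 870.9 = 268.76 mGal
Free-air anomaly = 981046.746 − 981089.38 + (268.76) = 226.126 mGal
Bouguer slab correction = 0.04193 × 1.76 × 870.9 = 64.27 mGal
Simple Bouguer anomaly = 226.126 − (64.27) = 161.856 mGal
Complete Bouguer anomaly = 161.856 + 0.54 = 162.396 mGal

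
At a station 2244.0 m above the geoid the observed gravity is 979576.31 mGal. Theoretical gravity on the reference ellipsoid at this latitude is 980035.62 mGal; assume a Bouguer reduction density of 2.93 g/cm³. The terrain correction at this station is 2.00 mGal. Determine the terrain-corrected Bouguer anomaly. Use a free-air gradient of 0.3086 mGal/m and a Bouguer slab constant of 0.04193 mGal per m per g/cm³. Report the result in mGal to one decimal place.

Free-air correction = 0.3086 × 2244.0 = 692.50 mGal
Free-air anomaly = 979576.31 − 980035.62 + (692.50) = 233.19 mGal
Bouguer slab correction = 0.04193 × 2.93 × 2244.0 = 275.69 mGal
Simple Bouguer anomaly = 233.19 − (275.69) = -42.50 mGal
Complete Bouguer anomaly = -42.50 + 2.00 = -40.50 mGal

-40.5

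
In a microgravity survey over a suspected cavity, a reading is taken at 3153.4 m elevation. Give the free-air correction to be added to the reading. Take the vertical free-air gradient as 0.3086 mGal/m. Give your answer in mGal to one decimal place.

973.1

Free-air correction = 0.3086 × 3153.4 = 973.1 mGal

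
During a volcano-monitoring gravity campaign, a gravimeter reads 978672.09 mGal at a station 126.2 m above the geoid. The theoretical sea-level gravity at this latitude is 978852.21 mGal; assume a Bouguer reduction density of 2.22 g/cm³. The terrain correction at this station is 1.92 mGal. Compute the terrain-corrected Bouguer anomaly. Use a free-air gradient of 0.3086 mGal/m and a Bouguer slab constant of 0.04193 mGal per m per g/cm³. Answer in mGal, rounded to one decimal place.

Free-air correction = 0.3086 × 126.2 = 38.95 mGal
Free-air anomaly = 978672.09 − 978852.21 + (38.95) = -141.17 mGal
Bouguer slab correction = 0.04193 × 2.22 × 126.2 = 11.75 mGal
Simple Bouguer anomaly = -141.17 − (11.75) = -152.92 mGal
Complete Bouguer anomaly = -152.92 + 1.92 = -151.00 mGal

-151.0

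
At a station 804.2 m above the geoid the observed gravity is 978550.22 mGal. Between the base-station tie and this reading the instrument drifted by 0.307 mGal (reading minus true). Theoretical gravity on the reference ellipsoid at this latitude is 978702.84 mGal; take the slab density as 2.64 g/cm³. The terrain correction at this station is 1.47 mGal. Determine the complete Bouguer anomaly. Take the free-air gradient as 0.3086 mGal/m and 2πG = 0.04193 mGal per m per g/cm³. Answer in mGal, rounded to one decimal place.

7.7

Drift-corrected reading = 978550.22 − (0.307) = 978549.913 mGal
Free-air correction = 0.3086 × 804.2 = 248.18 mGal
Free-air anomaly = 978549.913 − 978702.84 + (248.18) = 95.253 mGal
Bouguer slab correction = 0.04193 × 2.64 × 804.2 = 89.02 mGal
Simple Bouguer anomaly = 95.253 − (89.02) = 6.233 mGal
Complete Bouguer anomaly = 6.233 + 1.47 = 7.703 mGal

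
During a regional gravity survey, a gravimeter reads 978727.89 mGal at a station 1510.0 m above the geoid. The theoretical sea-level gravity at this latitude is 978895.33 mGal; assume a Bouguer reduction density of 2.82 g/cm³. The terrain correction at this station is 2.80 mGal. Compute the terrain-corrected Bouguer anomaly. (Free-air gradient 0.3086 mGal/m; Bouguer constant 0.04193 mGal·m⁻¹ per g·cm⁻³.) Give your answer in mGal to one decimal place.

Free-air correction = 0.3086 × 1510.0 = 465.99 mGal
Free-air anomaly = 978727.89 − 978895.33 + (465.99) = 298.55 mGal
Bouguer slab correction = 0.04193 × 2.82 × 1510.0 = 178.55 mGal
Simple Bouguer anomaly = 298.55 − (178.55) = 120.00 mGal
Complete Bouguer anomaly = 120.00 + 2.80 = 122.80 mGal

122.8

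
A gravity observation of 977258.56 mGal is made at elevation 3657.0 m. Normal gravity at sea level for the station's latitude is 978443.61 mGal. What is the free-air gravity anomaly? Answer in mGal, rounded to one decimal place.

Free-air correction = 0.3086 × 3657.0 = 1128.55 mGal
Free-air anomaly = 977258.56 − 978443.61 + (1128.55) = -56.50 mGal

-56.5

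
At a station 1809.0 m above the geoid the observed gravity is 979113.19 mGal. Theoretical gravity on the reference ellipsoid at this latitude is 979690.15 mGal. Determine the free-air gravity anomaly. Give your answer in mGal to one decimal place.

-18.7

Free-air correction = 0.3086 × 1809.0 = 558.26 mGal
Free-air anomaly = 979113.19 − 979690.15 + (558.26) = -18.70 mGal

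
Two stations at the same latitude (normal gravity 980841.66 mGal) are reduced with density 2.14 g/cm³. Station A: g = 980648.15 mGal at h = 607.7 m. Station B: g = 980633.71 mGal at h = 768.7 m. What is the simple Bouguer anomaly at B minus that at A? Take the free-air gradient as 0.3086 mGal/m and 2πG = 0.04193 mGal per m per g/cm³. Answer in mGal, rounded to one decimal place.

Δg_SB(A) = 980648.15 − 980841.66 + 0.3086×607.7 − 0.04193×2.14×607.7 = -60.50 mGal
Δg_SB(B) = 980633.71 − 980841.66 + 0.3086×768.7 − 0.04193×2.14×768.7 = -39.70 mGal
Difference = -39.70 − (-60.50) = 20.80 mGal

20.8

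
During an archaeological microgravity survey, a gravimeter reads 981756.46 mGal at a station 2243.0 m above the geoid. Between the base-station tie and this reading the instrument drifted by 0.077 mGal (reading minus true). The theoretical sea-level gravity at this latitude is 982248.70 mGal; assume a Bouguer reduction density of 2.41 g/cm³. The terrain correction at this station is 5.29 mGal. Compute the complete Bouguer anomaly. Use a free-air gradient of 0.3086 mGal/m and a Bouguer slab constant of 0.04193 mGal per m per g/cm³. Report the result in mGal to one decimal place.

Drift-corrected reading = 981756.46 − (0.077) = 981756.383 mGal
Free-air correction = 0.3086 × 2243.0 = 692.19 mGal
Free-air anomaly = 981756.383 − 982248.70 + (692.19) = 199.873 mGal
Bouguer slab correction = 0.04193 × 2.41 × 2243.0 = 226.66 mGal
Simple Bouguer anomaly = 199.873 − (226.66) = -26.787 mGal
Complete Bouguer anomaly = -26.787 + 5.29 = -21.497 mGal

-21.5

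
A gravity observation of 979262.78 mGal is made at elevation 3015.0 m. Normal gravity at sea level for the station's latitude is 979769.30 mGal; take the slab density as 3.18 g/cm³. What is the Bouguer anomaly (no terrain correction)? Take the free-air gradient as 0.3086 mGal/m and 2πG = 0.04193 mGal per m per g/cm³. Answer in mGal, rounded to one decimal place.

21.9

Free-air correction = 0.3086 × 3015.0 = 930.43 mGal
Free-air anomaly = 979262.78 − 979769.30 + (930.43) = 423.91 mGal
Bouguer slab correction = 0.04193 × 3.18 × 3015.0 = 402.01 mGal
Simple Bouguer anomaly = 423.91 − (402.01) = 21.90 mGal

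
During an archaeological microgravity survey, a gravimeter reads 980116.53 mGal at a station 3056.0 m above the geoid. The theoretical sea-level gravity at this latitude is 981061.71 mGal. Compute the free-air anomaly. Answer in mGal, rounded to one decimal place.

Free-air correction = 0.3086 × 3056.0 = 943.08 mGal
Free-air anomaly = 980116.53 − 981061.71 + (943.08) = -2.10 mGal

-2.1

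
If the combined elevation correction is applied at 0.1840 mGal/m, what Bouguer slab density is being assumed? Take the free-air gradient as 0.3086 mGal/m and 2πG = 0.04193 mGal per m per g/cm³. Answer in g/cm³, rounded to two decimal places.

2.97

0.1840 = 0.3086 − 0.04193 × ρ
ρ = (0.3086 − 0.1840) / 0.04193 = 2.97 g/cm³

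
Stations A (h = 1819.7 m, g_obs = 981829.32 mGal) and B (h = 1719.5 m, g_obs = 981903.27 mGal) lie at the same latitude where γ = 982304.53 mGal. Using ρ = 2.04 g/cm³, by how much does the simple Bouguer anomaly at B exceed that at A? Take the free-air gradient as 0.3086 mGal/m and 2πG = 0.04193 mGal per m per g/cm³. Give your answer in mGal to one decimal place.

51.6

Δg_SB(A) = 981829.32 − 982304.53 + 0.3086×1819.7 − 0.04193×2.04×1819.7 = -69.30 mGal
Δg_SB(B) = 981903.27 − 982304.53 + 0.3086×1719.5 − 0.04193×2.04×1719.5 = -17.70 mGal
Difference = -17.70 − (-69.30) = 51.60 mGal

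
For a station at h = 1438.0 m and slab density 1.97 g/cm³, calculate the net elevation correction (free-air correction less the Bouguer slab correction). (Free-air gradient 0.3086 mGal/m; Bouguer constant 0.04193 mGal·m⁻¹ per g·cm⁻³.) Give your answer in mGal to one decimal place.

325.0

Combined gradient = 0.3086 − 0.04193 × 1.97 = 0.2259979 mGal/m
Combined elevation correction = 0.2259979 × 1438.0 = 325.0 mGal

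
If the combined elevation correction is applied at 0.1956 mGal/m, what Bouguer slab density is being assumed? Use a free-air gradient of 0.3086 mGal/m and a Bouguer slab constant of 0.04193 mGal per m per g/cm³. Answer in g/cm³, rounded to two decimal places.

0.1956 = 0.3086 − 0.04193 × ρ
ρ = (0.3086 − 0.1956) / 0.04193 = 2.69 g/cm³

2.69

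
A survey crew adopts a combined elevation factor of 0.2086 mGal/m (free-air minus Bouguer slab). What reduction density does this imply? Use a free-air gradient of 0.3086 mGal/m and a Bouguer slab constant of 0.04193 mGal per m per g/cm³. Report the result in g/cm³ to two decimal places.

2.38

0.2086 = 0.3086 − 0.04193 × ρ
ρ = (0.3086 − 0.2086) / 0.04193 = 2.38 g/cm³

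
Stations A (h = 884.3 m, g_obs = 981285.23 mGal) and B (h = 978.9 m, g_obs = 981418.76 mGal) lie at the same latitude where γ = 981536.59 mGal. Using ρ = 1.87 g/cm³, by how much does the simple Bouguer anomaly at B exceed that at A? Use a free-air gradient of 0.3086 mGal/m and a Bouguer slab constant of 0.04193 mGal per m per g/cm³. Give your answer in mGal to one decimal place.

155.3

Δg_SB(A) = 981285.23 − 981536.59 + 0.3086×884.3 − 0.04193×1.87×884.3 = -47.80 mGal
Δg_SB(B) = 981418.76 − 981536.59 + 0.3086×978.9 − 0.04193×1.87×978.9 = 107.50 mGal
Difference = 107.50 − (-47.80) = 155.30 mGal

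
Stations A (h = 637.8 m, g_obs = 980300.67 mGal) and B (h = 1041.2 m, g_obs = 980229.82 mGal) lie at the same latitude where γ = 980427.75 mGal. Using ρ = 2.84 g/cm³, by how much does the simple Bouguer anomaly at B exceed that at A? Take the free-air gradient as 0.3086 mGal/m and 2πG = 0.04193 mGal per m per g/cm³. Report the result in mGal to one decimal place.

5.6

Δg_SB(A) = 980300.67 − 980427.75 + 0.3086×637.8 − 0.04193×2.84×637.8 = -6.20 mGal
Δg_SB(B) = 980229.82 − 980427.75 + 0.3086×1041.2 − 0.04193×2.84×1041.2 = -0.60 mGal
Difference = -0.60 − (-6.20) = 5.60 mGal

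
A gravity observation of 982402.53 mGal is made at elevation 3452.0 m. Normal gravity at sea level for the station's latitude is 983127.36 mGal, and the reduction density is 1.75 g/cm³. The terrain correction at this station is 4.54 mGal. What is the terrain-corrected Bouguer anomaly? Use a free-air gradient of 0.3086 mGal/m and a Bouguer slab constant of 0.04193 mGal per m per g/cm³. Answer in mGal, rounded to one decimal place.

91.7

Free-air correction = 0.3086 × 3452.0 = 1065.29 mGal
Free-air anomaly = 982402.53 − 983127.36 + (1065.29) = 340.46 mGal
Bouguer slab correction = 0.04193 × 1.75 × 3452.0 = 253.30 mGal
Simple Bouguer anomaly = 340.46 − (253.30) = 87.16 mGal
Complete Bouguer anomaly = 87.16 + 4.54 = 91.70 mGal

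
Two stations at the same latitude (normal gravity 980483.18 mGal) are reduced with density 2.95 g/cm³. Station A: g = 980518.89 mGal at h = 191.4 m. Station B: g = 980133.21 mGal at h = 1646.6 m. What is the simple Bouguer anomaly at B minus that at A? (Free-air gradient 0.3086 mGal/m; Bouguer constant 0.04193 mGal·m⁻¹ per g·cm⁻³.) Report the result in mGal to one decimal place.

-116.6

Δg_SB(A) = 980518.89 − 980483.18 + 0.3086×191.4 − 0.04193×2.95×191.4 = 71.10 mGal
Δg_SB(B) = 980133.21 − 980483.18 + 0.3086×1646.6 − 0.04193×2.95×1646.6 = -45.50 mGal
Difference = -45.50 − (71.10) = -116.60 mGal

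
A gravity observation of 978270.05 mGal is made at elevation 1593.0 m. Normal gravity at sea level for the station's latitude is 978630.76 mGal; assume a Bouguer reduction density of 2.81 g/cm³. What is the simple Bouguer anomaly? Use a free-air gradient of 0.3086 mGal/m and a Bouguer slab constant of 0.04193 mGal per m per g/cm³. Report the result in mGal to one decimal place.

-56.8

Free-air correction = 0.3086 × 1593.0 = 491.60 mGal
Free-air anomaly = 978270.05 − 978630.76 + (491.60) = 130.89 mGal
Bouguer slab correction = 0.04193 × 2.81 × 1593.0 = 187.69 mGal
Simple Bouguer anomaly = 130.89 − (187.69) = -56.80 mGal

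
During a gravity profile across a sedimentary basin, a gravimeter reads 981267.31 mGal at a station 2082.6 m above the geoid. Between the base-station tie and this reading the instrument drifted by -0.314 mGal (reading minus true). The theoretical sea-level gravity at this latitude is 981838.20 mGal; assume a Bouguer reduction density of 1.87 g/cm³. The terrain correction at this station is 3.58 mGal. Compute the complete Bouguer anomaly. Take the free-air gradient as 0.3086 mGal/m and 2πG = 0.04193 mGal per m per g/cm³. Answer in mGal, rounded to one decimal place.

Drift-corrected reading = 981267.31 − (-0.314) = 981267.624 mGal
Free-air correction = 0.3086 × 2082.6 = 642.69 mGal
Free-air anomaly = 981267.624 − 981838.20 + (642.69) = 72.114 mGal
Bouguer slab correction = 0.04193 × 1.87 × 2082.6 = 163.29 mGal
Simple Bouguer anomaly = 72.114 − (163.29) = -91.176 mGal
Complete Bouguer anomaly = -91.176 + 3.58 = -87.596 mGal

-87.6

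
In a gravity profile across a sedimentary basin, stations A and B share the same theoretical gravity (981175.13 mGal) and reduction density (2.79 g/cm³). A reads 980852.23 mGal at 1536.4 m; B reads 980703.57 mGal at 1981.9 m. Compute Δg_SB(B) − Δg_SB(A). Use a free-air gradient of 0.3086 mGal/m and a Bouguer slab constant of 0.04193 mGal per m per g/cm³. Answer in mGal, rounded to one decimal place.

Δg_SB(A) = 980852.23 − 981175.13 + 0.3086×1536.4 − 0.04193×2.79×1536.4 = -28.50 mGal
Δg_SB(B) = 980703.57 − 981175.13 + 0.3086×1981.9 − 0.04193×2.79×1981.9 = -91.80 mGal
Difference = -91.80 − (-28.50) = -63.30 mGal

-63.3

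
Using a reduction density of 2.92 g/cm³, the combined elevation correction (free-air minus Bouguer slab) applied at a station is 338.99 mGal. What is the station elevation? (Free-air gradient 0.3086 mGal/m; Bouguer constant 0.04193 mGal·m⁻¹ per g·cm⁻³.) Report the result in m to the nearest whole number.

Combined gradient = 0.3086 − 0.04193 × 2.92 = 0.1861644 mGal/m
h = 338.99 / 0.1861644 = 1820.92 m

1821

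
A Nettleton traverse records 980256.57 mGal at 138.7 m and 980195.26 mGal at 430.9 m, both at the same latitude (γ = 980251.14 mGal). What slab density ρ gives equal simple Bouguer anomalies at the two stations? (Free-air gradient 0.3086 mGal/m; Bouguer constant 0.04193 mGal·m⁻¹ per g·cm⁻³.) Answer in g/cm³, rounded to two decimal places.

Δg_obs = 980195.26 − 980256.57 = -61.31 mGal over Δh = 430.9 − 138.7 = 292.2 m
Equal Bouguer anomalies ⇒ Δg_obs + (0.3086 − 0.04193ρ)·Δh = 0
0.3086 − 0.04193ρ = −Δg_obs/Δh = 0.20982
ρ = (0.3086 − 0.20982) / 0.04193 = 2.36 g/cm³

2.36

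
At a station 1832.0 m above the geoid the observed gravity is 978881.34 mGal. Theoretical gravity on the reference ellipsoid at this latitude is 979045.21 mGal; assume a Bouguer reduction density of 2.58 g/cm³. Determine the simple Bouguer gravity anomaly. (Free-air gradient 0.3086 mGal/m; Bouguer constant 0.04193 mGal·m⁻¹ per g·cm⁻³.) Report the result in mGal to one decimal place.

203.3

Free-air correction = 0.3086 × 1832.0 = 565.36 mGal
Free-air anomaly = 978881.34 − 979045.21 + (565.36) = 401.49 mGal
Bouguer slab correction = 0.04193 × 2.58 × 1832.0 = 198.18 mGal
Simple Bouguer anomaly = 401.49 − (198.18) = 203.31 mGal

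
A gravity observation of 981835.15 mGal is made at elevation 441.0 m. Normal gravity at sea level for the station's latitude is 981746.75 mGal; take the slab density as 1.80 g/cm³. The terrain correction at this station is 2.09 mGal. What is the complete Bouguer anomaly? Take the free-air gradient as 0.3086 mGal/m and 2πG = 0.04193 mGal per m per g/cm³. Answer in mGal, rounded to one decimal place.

193.3

Free-air correction = 0.3086 × 441.0 = 136.09 mGal
Free-air anomaly = 981835.15 − 981746.75 + (136.09) = 224.49 mGal
Bouguer slab correction = 0.04193 × 1.80 × 441.0 = 33.28 mGal
Simple Bouguer anomaly = 224.49 − (33.28) = 191.21 mGal
Complete Bouguer anomaly = 191.21 + 2.09 = 193.30 mGal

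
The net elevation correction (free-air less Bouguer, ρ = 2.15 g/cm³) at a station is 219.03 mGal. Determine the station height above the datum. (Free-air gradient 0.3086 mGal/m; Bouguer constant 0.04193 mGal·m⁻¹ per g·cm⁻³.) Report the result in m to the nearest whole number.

Combined gradient = 0.3086 − 0.04193 × 2.15 = 0.2184505 mGal/m
h = 219.03 / 0.2184505 = 1002.65 m

1003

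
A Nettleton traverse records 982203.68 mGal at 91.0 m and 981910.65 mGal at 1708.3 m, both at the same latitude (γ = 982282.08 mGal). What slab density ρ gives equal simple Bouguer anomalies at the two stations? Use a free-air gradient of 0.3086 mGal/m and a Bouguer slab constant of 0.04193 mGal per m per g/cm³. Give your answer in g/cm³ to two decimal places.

Δg_obs = 981910.65 − 982203.68 = -293.03 mGal over Δh = 1708.3 − 91.0 = 1617.3 m
Equal Bouguer anomalies ⇒ Δg_obs + (0.3086 − 0.04193ρ)·Δh = 0
0.3086 − 0.04193ρ = −Δg_obs/Δh = 0.18118
ρ = (0.3086 − 0.18118) / 0.04193 = 3.04 g/cm³

3.04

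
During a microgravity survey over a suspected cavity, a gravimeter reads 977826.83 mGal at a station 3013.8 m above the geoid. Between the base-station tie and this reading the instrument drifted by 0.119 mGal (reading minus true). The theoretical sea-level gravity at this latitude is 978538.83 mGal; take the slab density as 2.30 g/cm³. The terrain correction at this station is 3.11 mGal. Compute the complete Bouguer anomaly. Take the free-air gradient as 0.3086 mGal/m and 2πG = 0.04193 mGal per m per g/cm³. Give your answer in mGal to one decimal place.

-69.6

Drift-corrected reading = 977826.83 − (0.119) = 977826.711 mGal
Free-air correction = 0.3086 × 3013.8 = 930.06 mGal
Free-air anomaly = 977826.711 − 978538.83 + (930.06) = 217.941 mGal
Bouguer slab correction = 0.04193 × 2.30 × 3013.8 = 290.65 mGal
Simple Bouguer anomaly = 217.941 − (290.65) = -72.709 mGal
Complete Bouguer anomaly = -72.709 + 3.11 = -69.599 mGal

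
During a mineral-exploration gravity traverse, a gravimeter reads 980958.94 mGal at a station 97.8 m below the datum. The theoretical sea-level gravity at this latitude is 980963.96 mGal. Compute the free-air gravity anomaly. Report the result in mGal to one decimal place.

-35.2

Free-air correction = 0.3086 × -97.8 = -30.18 mGal
Free-air anomaly = 980958.94 − 980963.96 + (-30.18) = -35.20 mGal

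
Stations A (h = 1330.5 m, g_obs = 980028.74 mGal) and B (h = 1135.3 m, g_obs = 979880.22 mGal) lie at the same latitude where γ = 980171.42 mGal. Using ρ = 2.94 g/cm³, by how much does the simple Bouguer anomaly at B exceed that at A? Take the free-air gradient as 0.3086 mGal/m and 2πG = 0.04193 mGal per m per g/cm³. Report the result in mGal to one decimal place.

Δg_SB(A) = 980028.74 − 980171.42 + 0.3086×1330.5 − 0.04193×2.94×1330.5 = 103.90 mGal
Δg_SB(B) = 979880.22 − 980171.42 + 0.3086×1135.3 − 0.04193×2.94×1135.3 = -80.80 mGal
Difference = -80.80 − (103.90) = -184.70 mGal

-184.7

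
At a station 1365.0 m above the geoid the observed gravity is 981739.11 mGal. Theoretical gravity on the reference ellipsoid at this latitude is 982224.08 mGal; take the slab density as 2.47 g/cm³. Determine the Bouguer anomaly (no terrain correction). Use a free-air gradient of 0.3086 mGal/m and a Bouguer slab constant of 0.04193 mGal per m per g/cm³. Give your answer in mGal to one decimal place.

-205.1

Free-air correction = 0.3086 × 1365.0 = 421.24 mGal
Free-air anomaly = 981739.11 − 982224.08 + (421.24) = -63.73 mGal
Bouguer slab correction = 0.04193 × 2.47 × 1365.0 = 141.37 mGal
Simple Bouguer anomaly = -63.73 − (141.37) = -205.10 mGal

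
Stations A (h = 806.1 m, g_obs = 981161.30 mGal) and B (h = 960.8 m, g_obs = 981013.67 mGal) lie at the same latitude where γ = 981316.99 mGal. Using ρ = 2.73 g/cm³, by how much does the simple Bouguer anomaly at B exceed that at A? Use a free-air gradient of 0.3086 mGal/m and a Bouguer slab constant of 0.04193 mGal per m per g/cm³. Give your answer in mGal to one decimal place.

-117.6

Δg_SB(A) = 981161.30 − 981316.99 + 0.3086×806.1 − 0.04193×2.73×806.1 = 0.80 mGal
Δg_SB(B) = 981013.67 − 981316.99 + 0.3086×960.8 − 0.04193×2.73×960.8 = -116.80 mGal
Difference = -116.80 − (0.80) = -117.60 mGal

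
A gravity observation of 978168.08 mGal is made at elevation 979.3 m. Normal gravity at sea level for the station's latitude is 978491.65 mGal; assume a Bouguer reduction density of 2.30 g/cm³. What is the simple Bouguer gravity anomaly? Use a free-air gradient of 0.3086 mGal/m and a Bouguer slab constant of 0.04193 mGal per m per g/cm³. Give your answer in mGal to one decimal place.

Free-air correction = 0.3086 × 979.3 = 302.21 mGal
Free-air anomaly = 978168.08 − 978491.65 + (302.21) = -21.36 mGal
Bouguer slab correction = 0.04193 × 2.30 × 979.3 = 94.44 mGal
Simple Bouguer anomaly = -21.36 − (94.44) = -115.80 mGal

-115.8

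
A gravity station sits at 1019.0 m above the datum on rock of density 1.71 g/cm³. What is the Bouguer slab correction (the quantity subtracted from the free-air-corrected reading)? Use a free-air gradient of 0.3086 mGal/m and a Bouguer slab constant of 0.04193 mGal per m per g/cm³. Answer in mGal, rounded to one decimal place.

Bouguer slab correction = 0.04193 × 1.71 × 1019.0 = 73.1 mGal

73.1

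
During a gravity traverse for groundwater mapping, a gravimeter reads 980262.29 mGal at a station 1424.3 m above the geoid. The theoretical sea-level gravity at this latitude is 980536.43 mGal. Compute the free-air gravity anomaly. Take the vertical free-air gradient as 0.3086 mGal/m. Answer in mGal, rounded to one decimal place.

165.4

Free-air correction = 0.3086 × 1424.3 = 439.54 mGal
Free-air anomaly = 980262.29 − 980536.43 + (439.54) = 165.40 mGal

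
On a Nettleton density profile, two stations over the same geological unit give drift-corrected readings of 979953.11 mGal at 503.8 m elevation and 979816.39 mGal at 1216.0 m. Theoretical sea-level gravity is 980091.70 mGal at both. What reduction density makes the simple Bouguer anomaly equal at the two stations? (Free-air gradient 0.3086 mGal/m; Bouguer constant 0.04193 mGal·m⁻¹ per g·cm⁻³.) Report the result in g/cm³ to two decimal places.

Δg_obs = 979816.39 − 979953.11 = -136.72 mGal over Δh = 1216.0 − 503.8 = 712.2 m
Equal Bouguer anomalies ⇒ Δg_obs + (0.3086 − 0.04193ρ)·Δh = 0
0.3086 − 0.04193ρ = −Δg_obs/Δh = 0.19197
ρ = (0.3086 − 0.19197) / 0.04193 = 2.78 g/cm³

2.78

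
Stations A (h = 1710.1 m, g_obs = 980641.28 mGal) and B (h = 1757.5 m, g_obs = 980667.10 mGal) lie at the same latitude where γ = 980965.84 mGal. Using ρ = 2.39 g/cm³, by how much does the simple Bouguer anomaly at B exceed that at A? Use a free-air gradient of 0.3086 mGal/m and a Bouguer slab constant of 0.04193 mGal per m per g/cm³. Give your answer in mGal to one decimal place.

35.7

Δg_SB(A) = 980641.28 − 980965.84 + 0.3086×1710.1 − 0.04193×2.39×1710.1 = 31.80 mGal
Δg_SB(B) = 980667.10 − 980965.84 + 0.3086×1757.5 − 0.04193×2.39×1757.5 = 67.50 mGal
Difference = 67.50 − (31.80) = 35.70 mGal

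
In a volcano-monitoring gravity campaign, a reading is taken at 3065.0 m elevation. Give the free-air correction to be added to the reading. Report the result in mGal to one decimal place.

Free-air correction = 0.3086 × 3065.0 = 945.9 mGal

945.9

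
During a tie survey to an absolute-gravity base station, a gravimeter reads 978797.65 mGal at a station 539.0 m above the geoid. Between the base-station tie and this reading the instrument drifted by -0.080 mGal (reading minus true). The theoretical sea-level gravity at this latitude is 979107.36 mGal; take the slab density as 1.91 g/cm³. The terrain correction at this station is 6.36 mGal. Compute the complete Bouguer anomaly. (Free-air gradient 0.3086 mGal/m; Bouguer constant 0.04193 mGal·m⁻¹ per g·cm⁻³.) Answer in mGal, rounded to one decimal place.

Drift-corrected reading = 978797.65 − (-0.080) = 978797.730 mGal
Free-air correction = 0.3086 × 539.0 = 166.34 mGal
Free-air anomaly = 978797.730 − 979107.36 + (166.34) = -143.290 mGal
Bouguer slab correction = 0.04193 × 1.91 × 539.0 = 43.17 mGal
Simple Bouguer anomaly = -143.290 − (43.17) = -186.460 mGal
Complete Bouguer anomaly = -186.460 + 6.36 = -180.100 mGal

-180.1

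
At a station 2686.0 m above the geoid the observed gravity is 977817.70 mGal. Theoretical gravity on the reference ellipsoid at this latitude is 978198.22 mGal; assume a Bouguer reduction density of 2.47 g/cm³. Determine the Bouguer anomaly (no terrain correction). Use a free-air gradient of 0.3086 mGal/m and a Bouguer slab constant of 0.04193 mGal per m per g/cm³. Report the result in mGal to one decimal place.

Free-air correction = 0.3086 × 2686.0 = 828.90 mGal
Free-air anomaly = 977817.70 − 978198.22 + (828.90) = 448.38 mGal
Bouguer slab correction = 0.04193 × 2.47 × 2686.0 = 278.18 mGal
Simple Bouguer anomaly = 448.38 − (278.18) = 170.20 mGal

170.2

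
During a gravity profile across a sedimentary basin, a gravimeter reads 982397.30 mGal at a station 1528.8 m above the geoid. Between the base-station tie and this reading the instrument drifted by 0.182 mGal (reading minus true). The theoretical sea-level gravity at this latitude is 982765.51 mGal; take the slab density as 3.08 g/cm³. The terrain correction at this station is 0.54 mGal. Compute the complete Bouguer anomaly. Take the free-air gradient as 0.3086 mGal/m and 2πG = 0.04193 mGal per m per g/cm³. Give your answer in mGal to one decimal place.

-93.5

Drift-corrected reading = 982397.30 − (0.182) = 982397.118 mGal
Free-air correction = 0.3086 × 1528.8 = 471.79 mGal
Free-air anomaly = 982397.118 − 982765.51 + (471.79) = 103.398 mGal
Bouguer slab correction = 0.04193 × 3.08 × 1528.8 = 197.44 mGal
Simple Bouguer anomaly = 103.398 − (197.44) = -94.042 mGal
Complete Bouguer anomaly = -94.042 + 0.54 = -93.502 mGal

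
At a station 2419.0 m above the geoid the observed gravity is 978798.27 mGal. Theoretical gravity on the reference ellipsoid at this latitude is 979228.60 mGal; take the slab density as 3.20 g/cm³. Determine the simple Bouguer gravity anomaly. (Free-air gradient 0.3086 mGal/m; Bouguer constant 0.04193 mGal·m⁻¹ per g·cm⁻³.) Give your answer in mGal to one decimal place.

Free-air correction = 0.3086 × 2419.0 = 746.50 mGal
Free-air anomaly = 978798.27 − 979228.60 + (746.50) = 316.17 mGal
Bouguer slab correction = 0.04193 × 3.20 × 2419.0 = 324.57 mGal
Simple Bouguer anomaly = 316.17 − (324.57) = -8.40 mGal

-8.4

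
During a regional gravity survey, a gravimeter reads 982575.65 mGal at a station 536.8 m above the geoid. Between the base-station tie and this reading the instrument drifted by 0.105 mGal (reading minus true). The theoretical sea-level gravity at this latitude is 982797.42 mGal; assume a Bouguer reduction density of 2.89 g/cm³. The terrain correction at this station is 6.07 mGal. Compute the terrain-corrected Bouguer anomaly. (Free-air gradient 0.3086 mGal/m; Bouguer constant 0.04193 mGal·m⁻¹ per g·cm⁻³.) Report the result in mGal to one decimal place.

-115.2

Drift-corrected reading = 982575.65 − (0.105) = 982575.545 mGal
Free-air correction = 0.3086 × 536.8 = 165.66 mGal
Free-air anomaly = 982575.545 − 982797.42 + (165.66) = -56.215 mGal
Bouguer slab correction = 0.04193 × 2.89 × 536.8 = 65.05 mGal
Simple Bouguer anomaly = -56.215 − (65.05) = -121.265 mGal
Complete Bouguer anomaly = -121.265 + 6.07 = -115.195 mGal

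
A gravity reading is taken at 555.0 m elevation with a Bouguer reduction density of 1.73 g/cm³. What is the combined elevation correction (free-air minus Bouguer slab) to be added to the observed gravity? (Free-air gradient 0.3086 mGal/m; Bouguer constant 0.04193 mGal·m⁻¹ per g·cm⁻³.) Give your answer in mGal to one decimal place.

Combined gradient = 0.3086 − 0.04193 × 1.73 = 0.2360611 mGal/m
Combined elevation correction = 0.2360611 × 555.0 = 131.0 mGal

131.0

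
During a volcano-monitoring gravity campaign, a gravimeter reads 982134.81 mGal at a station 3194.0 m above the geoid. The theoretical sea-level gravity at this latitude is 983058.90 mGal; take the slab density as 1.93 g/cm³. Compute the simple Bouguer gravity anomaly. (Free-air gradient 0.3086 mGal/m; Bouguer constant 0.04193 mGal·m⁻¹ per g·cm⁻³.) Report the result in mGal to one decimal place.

-196.9

Free-air correction = 0.3086 × 3194.0 = 985.67 mGal
Free-air anomaly = 982134.81 − 983058.90 + (985.67) = 61.58 mGal
Bouguer slab correction = 0.04193 × 1.93 × 3194.0 = 258.47 mGal
Simple Bouguer anomaly = 61.58 − (258.47) = -196.89 mGal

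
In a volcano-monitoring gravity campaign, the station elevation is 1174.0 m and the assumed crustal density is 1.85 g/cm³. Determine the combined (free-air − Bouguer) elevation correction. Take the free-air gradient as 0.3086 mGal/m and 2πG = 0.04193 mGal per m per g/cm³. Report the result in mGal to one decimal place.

271.2

Combined gradient = 0.3086 − 0.04193 × 1.85 = 0.2310295 mGal/m
Combined elevation correction = 0.2310295 × 1174.0 = 271.2 mGal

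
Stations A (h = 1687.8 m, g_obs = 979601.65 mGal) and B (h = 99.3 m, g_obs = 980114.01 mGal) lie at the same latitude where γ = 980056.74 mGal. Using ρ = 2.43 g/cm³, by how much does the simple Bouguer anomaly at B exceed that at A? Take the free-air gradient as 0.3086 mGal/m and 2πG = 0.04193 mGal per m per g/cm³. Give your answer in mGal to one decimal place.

Δg_SB(A) = 979601.65 − 980056.74 + 0.3086×1687.8 − 0.04193×2.43×1687.8 = -106.20 mGal
Δg_SB(B) = 980114.01 − 980056.74 + 0.3086×99.3 − 0.04193×2.43×99.3 = 77.80 mGal
Difference = 77.80 − (-106.20) = 184.00 mGal

184.0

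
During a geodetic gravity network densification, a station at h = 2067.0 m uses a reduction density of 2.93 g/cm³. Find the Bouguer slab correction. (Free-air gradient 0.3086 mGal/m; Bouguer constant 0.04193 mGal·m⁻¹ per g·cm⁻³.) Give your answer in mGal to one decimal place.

253.9

Bouguer slab correction = 0.04193 × 2.93 × 2067.0 = 253.9 mGal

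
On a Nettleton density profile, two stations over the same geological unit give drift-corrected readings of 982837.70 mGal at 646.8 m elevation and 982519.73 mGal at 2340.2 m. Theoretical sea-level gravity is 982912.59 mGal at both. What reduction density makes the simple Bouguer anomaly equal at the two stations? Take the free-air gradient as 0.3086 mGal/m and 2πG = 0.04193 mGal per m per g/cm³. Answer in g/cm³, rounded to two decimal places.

Δg_obs = 982519.73 − 982837.70 = -317.97 mGal over Δh = 2340.2 − 646.8 = 1693.4 m
Equal Bouguer anomalies ⇒ Δg_obs + (0.3086 − 0.04193ρ)·Δh = 0
0.3086 − 0.04193ρ = −Δg_obs/Δh = 0.18777
ρ = (0.3086 − 0.18777) / 0.04193 = 2.88 g/cm³

2.88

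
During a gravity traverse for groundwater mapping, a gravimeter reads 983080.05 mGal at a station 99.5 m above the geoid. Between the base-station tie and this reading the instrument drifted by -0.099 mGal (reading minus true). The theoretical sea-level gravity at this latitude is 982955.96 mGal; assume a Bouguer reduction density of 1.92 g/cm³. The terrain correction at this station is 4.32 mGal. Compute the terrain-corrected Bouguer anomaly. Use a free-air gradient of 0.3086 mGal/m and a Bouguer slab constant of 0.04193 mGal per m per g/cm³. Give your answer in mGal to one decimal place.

151.2

Drift-corrected reading = 983080.05 − (-0.099) = 983080.149 mGal
Free-air correction = 0.3086 × 99.5 = 30.71 mGal
Free-air anomaly = 983080.149 − 982955.96 + (30.71) = 154.899 mGal
Bouguer slab correction = 0.04193 × 1.92 × 99.5 = 8.01 mGal
Simple Bouguer anomaly = 154.899 − (8.01) = 146.889 mGal
Complete Bouguer anomaly = 146.889 + 4.32 = 151.209 mGal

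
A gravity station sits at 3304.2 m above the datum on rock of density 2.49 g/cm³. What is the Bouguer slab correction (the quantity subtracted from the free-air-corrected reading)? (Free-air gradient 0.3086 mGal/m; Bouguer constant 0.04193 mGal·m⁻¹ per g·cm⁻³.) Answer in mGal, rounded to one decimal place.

Bouguer slab correction = 0.04193 × 2.49 × 3304.2 = 345.0 mGal

345.0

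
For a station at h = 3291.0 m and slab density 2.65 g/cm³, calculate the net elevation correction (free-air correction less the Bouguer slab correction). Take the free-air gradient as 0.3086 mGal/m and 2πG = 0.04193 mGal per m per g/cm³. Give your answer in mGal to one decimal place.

Combined gradient = 0.3086 − 0.04193 × 2.65 = 0.1974855 mGal/m
Combined elevation correction = 0.1974855 × 3291.0 = 649.9 mGal

649.9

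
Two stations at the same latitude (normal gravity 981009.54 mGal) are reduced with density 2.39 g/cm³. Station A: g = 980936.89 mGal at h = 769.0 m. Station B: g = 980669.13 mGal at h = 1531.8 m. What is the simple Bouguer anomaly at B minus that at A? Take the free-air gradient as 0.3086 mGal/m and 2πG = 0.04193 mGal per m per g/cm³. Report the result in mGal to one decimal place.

Δg_SB(A) = 980936.89 − 981009.54 + 0.3086×769.0 − 0.04193×2.39×769.0 = 87.60 mGal
Δg_SB(B) = 980669.13 − 981009.54 + 0.3086×1531.8 − 0.04193×2.39×1531.8 = -21.20 mGal
Difference = -21.20 − (87.60) = -108.80 mGal

-108.8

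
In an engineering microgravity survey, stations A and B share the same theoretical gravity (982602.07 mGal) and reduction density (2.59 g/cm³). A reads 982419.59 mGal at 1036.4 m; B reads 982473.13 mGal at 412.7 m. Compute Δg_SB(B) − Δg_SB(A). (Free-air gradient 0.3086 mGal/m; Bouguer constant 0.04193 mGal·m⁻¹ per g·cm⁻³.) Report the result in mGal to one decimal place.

-71.2

Δg_SB(A) = 982419.59 − 982602.07 + 0.3086×1036.4 − 0.04193×2.59×1036.4 = 24.80 mGal
Δg_SB(B) = 982473.13 − 982602.07 + 0.3086×412.7 − 0.04193×2.59×412.7 = -46.40 mGal
Difference = -46.40 − (24.80) = -71.20 mGal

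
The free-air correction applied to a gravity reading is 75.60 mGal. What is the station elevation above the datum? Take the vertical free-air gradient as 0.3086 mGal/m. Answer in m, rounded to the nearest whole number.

245

h = 75.60 / 0.3086 = 244.98 m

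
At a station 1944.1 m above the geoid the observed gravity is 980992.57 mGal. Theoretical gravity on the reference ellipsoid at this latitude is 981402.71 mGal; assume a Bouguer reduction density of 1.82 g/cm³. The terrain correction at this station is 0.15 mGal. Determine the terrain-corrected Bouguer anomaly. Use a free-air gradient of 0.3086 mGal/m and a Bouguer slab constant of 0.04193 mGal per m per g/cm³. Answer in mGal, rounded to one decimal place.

41.6

Free-air correction = 0.3086 × 1944.1 = 599.95 mGal
Free-air anomaly = 980992.57 − 981402.71 + (599.95) = 189.81 mGal
Bouguer slab correction = 0.04193 × 1.82 × 1944.1 = 148.36 mGal
Simple Bouguer anomaly = 189.81 − (148.36) = 41.45 mGal
Complete Bouguer anomaly = 41.45 + 0.15 = 41.60 mGal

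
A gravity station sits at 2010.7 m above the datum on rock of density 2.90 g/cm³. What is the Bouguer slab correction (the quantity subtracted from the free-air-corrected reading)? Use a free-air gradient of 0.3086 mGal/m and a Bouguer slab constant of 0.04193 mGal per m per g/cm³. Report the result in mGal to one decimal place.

244.5

Bouguer slab correction = 0.04193 × 2.90 × 2010.7 = 244.5 mGal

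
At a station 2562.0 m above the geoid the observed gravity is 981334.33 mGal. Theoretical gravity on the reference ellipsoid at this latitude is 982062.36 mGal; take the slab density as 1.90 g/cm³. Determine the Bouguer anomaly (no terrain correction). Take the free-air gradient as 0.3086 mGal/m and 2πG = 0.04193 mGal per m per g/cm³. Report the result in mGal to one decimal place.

Free-air correction = 0.3086 × 2562.0 = 790.63 mGal
Free-air anomaly = 981334.33 − 982062.36 + (790.63) = 62.60 mGal
Bouguer slab correction = 0.04193 × 1.90 × 2562.0 = 204.11 mGal
Simple Bouguer anomaly = 62.60 − (204.11) = -141.51 mGal

-141.5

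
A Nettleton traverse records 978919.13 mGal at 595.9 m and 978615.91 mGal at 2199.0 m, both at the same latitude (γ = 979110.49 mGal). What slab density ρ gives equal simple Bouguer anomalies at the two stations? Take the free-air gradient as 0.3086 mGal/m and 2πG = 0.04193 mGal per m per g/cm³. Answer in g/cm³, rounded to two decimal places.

Δg_obs = 978615.91 − 978919.13 = -303.22 mGal over Δh = 2199.0 − 595.9 = 1603.1 m
Equal Bouguer anomalies ⇒ Δg_obs + (0.3086 − 0.04193ρ)·Δh = 0
0.3086 − 0.04193ρ = −Δg_obs/Δh = 0.18915
ρ = (0.3086 − 0.18915) / 0.04193 = 2.85 g/cm³

2.85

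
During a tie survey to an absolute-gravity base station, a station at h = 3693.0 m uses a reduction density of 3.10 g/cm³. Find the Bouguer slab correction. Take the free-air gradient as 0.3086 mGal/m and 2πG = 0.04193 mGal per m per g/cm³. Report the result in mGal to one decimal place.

Bouguer slab correction = 0.04193 × 3.10 × 3693.0 = 480.0 mGal

480.0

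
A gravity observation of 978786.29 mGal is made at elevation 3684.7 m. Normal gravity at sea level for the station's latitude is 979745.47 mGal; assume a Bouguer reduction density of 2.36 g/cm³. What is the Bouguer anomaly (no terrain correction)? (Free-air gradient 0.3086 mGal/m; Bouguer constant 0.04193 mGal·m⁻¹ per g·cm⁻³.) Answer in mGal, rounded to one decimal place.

-186.7

Free-air correction = 0.3086 × 3684.7 = 1137.10 mGal
Free-air anomaly = 978786.29 − 979745.47 + (1137.10) = 177.92 mGal
Bouguer slab correction = 0.04193 × 2.36 × 3684.7 = 364.62 mGal
Simple Bouguer anomaly = 177.92 − (364.62) = -186.70 mGal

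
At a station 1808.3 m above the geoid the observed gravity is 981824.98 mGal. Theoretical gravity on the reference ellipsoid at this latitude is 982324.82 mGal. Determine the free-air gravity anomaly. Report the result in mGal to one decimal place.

58.2

Free-air correction = 0.3086 × 1808.3 = 558.04 mGal
Free-air anomaly = 981824.98 − 982324.82 + (558.04) = 58.20 mGal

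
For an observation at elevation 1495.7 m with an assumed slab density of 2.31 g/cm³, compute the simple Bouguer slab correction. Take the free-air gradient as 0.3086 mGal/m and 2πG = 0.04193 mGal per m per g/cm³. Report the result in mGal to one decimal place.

144.9

Bouguer slab correction = 0.04193 × 2.31 × 1495.7 = 144.9 mGal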